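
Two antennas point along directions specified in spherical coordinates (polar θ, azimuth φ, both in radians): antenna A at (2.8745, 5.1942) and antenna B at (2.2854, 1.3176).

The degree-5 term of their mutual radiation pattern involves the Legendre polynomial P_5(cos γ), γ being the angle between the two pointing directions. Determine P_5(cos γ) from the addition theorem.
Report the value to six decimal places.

0.124179

Addition theorem: P_5(cos γ) = (4π/11) Σ_m Y*_{lm}(Ω₁) Y_{lm}(Ω₂), m = −5…5:
  [-5]  conj(Y_{5,-5})(Ω₁) = +0.000398+0.000442i ; Y_{5,-5}(Ω₂) = +0.108867-0.034252i ; Δ = +0.000058+0.000034i
  [-4]  conj(Y_{5,-4})(Ω₁) = +0.002397-0.006437i ; Y_{5,-4}(Ω₂) = -0.165791-0.265612i ; Δ = -0.002107+0.000431i
  [-3]  conj(Y_{5,-3})(Ω₁) = -0.046525+0.005863i ; Y_{5,-3}(Ω₂) = -0.294143+0.309732i ; Δ = +0.011869-0.016135i
  [-2]  conj(Y_{5,-2})(Ω₁) = +0.116359+0.167490i ; Y_{5,-2}(Ω₂) = +0.159774+0.088616i ; Δ = +0.003749+0.037072i
  [-1]  conj(Y_{5,-1})(Ω₁) = +0.240956-0.460795i ; Y_{5,-1}(Ω₂) = -0.069048+0.266852i ; Δ = +0.106327+0.096117i
  [+0]  conj(Y_{5,0})(Ω₁) = -0.496881-0.000000i ; Y_{5,0}(Ω₂) = +0.263828+0.000000i ; Δ = -0.131091-0.000000i
  [+1]  conj(Y_{5,1})(Ω₁) = -0.240956-0.460795i ; Y_{5,1}(Ω₂) = +0.069048+0.266852i ; Δ = +0.106327-0.096117i
  [+2]  conj(Y_{5,2})(Ω₁) = +0.116359-0.167490i ; Y_{5,2}(Ω₂) = +0.159774-0.088616i ; Δ = +0.003749-0.037072i
  [+3]  conj(Y_{5,3})(Ω₁) = +0.046525+0.005863i ; Y_{5,3}(Ω₂) = +0.294143+0.309732i ; Δ = +0.011869+0.016135i
  [+4]  conj(Y_{5,4})(Ω₁) = +0.002397+0.006437i ; Y_{5,4}(Ω₂) = -0.165791+0.265612i ; Δ = -0.002107-0.000431i
  [+5]  conj(Y_{5,5})(Ω₁) = -0.000398+0.000442i ; Y_{5,5}(Ω₂) = -0.108867-0.034252i ; Δ = +0.000058-0.000034i
Σ over m = +0.108700-0.000000i; ×(4π/11) → +0.124179-0.000000i. Real part: 0.124179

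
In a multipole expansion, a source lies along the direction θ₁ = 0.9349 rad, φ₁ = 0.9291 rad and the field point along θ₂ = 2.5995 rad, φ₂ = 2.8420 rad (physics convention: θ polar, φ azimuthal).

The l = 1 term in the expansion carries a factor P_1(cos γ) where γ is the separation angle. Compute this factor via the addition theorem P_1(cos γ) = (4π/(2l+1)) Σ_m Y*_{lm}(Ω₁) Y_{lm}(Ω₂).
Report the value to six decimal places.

Expand P_1 via completeness: Σ_{m} conj(Y_{1,m}) at Ω₁ times Y_{1,m} at Ω₂ —
  term(m=-1) = -0.016622-0.046676i   from Y*(Ω₁)=+0.166377+0.222672i, Y(Ω₂)=-0.170311-0.052607i
  term(m=+0) = -0.121456+0.000000i   from Y*(Ω₁)=+0.290180-0.000000i, Y(Ω₂)=-0.418552+0.000000i
  term(m=+1) = -0.016622+0.046676i   from Y*(Ω₁)=-0.166377+0.222672i, Y(Ω₂)=+0.170311-0.052607i
Total Σ_m = -0.154699+0.000000i. Multiply by 4.188790: -0.648001+0.000000i. P_1(cos γ) = -0.648001

-0.648001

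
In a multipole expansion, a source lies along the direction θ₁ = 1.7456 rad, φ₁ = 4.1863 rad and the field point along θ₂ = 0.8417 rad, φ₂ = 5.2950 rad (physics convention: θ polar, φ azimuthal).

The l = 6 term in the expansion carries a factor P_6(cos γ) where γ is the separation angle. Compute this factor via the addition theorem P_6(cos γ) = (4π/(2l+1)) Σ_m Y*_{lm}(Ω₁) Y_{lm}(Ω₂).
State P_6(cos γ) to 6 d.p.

-0.056926

Addition theorem: P_6(cos γ) = (4π/13) Σ_m Y*_{lm}(Ω₁) Y_{lm}(Ω₂), m = −6…6:
  term(m=-6) = 0.03415 - 0.01321j   from Y*(Ω₁)=0.44051 - 0.00658j, Y(Ω₂)=0.07796 - 0.02882j
  term(m=-5) = -0.05121 - 0.04673j   from Y*(Ω₁)=0.13185 - 0.23508j, Y(Ω₂)=0.05827 - 0.25051j
  term(m=-4) = 0.02629 - 0.09225j   from Y*(Ω₁)=0.11387 + 0.19277j, Y(Ω₂)=-0.29505 - 0.31065j
  term(m=-3) = -0.09609 + 0.01793j   from Y*(Ω₁)=0.28855 - 0.00216j, Y(Ω₂)=-0.33346 + 0.05966j
  term(m=-2) = 0.00818 + 0.01084j   from Y*(Ω₁)=-0.07605 + 0.13325j, Y(Ω₂)=0.03492 - 0.08132j
  term(m=-1) = 0.04816 - 0.09670j   from Y*(Ω₁)=0.14607 + 0.25156j, Y(Ω₂)=-0.20433 - 0.31011j
  term(m=+0) = 0.00214 + 0.00000j   from Y*(Ω₁)=-0.13387 + 0.00000j, Y(Ω₂)=-0.01601 + 0.00000j
  term(m=+1) = 0.04816 + 0.09670j   from Y*(Ω₁)=-0.14607 + 0.25156j, Y(Ω₂)=0.20433 - 0.31011j
  term(m=+2) = 0.00818 - 0.01084j   from Y*(Ω₁)=-0.07605 - 0.13325j, Y(Ω₂)=0.03492 + 0.08132j
  term(m=+3) = -0.09609 - 0.01793j   from Y*(Ω₁)=-0.28855 - 0.00216j, Y(Ω₂)=0.33346 + 0.05966j
  term(m=+4) = 0.02629 + 0.09225j   from Y*(Ω₁)=0.11387 - 0.19277j, Y(Ω₂)=-0.29505 + 0.31065j
  term(m=+5) = -0.05121 + 0.04673j   from Y*(Ω₁)=-0.13185 - 0.23508j, Y(Ω₂)=-0.05827 - 0.25051j
  term(m=+6) = 0.03415 + 0.01321j   from Y*(Ω₁)=0.44051 + 0.00658j, Y(Ω₂)=0.07796 + 0.02882j
Total Σ_m = -0.05889 + 0.00000j. Multiply by 0.966644: -0.05693 + 0.00000j. P_6(cos γ) = -0.056926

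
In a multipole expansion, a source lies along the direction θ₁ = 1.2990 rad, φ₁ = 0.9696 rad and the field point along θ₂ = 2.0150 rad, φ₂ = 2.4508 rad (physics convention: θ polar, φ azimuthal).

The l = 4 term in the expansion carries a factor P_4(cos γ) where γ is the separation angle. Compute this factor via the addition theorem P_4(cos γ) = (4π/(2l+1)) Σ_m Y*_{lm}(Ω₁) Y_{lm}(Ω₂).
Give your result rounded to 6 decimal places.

0.369724

Addition theorem: P_4(cos γ) = (4π/9) Σ_m Y*_{lm}(Ω₁) Y_{lm}(Ω₂), m = −4…4:
  m=-4: Y*=-0.28221 - 0.25603j  Y=-0.27336 + 0.10868j  product 0.10497 + 0.03932j
  m=-3: Y*=-0.29226 + 0.06929j  Y=-0.19040 + 0.34722j  product 0.03159 - 0.11467j
  m=-2: Y*=0.05539 - 0.14349j  Y=0.01502 + 0.07842j  product 0.01208 + 0.00219j
  m=-1: Y*=-0.17269 - 0.25178j  Y=-0.24156 - 0.19969j  product -0.00856 + 0.09530j
  m=+0: Y*=0.10786 + 0.00000j  Y=-0.14245 + 0.00000j  product -0.01537 + 0.00000j
  m=+1: Y*=0.17269 - 0.25178j  Y=0.24156 - 0.19969j  product -0.00856 - 0.09530j
  m=+2: Y*=0.05539 + 0.14349j  Y=0.01502 - 0.07842j  product 0.01208 - 0.00219j
  m=+3: Y*=0.29226 + 0.06929j  Y=0.19040 + 0.34722j  product 0.03159 + 0.11467j
  m=+4: Y*=-0.28221 + 0.25603j  Y=-0.27336 - 0.10868j  product 0.10497 - 0.03932j
Σ over m = 0.26480 + 0.00000j; ×(4π/9) → 0.36972 + 0.00000j. Real part: 0.369724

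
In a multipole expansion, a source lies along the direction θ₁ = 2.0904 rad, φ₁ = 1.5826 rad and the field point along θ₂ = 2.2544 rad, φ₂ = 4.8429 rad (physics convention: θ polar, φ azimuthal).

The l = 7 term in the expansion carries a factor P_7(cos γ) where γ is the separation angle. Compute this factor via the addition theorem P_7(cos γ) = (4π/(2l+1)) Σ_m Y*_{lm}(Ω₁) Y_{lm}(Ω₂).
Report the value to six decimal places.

0.121729

Addition theorem: P_7(cos γ) = (4π/15) Σ_m Y*_{lm}(Ω₁) Y_{lm}(Ω₂), m = −7…7:
  [-7]  conj(Y_{7,-7})(Ω₁) = (0.015322, -0.185018) ; Y_{7,-7}(Ω₂) = (-0.066659, -0.051438) ; Δ = (-0.010538, 0.011545)
  [-6]  conj(Y_{7,-6})(Ω₁) = (0.396365, 0.028118) ; Y_{7,-6}(Ω₂) = (0.181896, -0.181050) ; Δ = (0.077188, -0.066647)
  [-5]  conj(Y_{7,-5})(Ω₁) = (-0.023517, 0.398013) ; Y_{7,-5}(Ω₂) = (0.261251, 0.341843) ; Δ = (-0.142202, 0.095942)
  [-4]  conj(Y_{7,-4})(Ω₁) = (-0.042385, -0.002003) ; Y_{7,-4}(Ω₂) = (-0.317292, 0.182532) ; Δ = (0.013814, -0.007101)
  [-3]  conj(Y_{7,-3})(Ω₁) = (-0.011732, 0.331162) ; Y_{7,-3}(Ω₂) = (0.011268, 0.027294) ; Δ = (-0.009171, 0.003411)
  [-2]  conj(Y_{7,-2})(Ω₁) = (-0.200592, -0.004736) ; Y_{7,-2}(Ω₂) = (-0.351473, 0.093884) ; Δ = (0.070947, -0.017168)
  [-1]  conj(Y_{7,-1})(Ω₁) = (-0.003026, 0.256366) ; Y_{7,-1}(Ω₂) = (-0.017296, -0.131775) ; Δ = (0.033835, -0.004035)
  [+0]  conj(Y_{7,0})(Ω₁) = (-0.236229, -0.000000) ; Y_{7,0}(Ω₂) = (-0.328304, 0.000000) ; Δ = (0.077555, 0.000000)
  [+1]  conj(Y_{7,1})(Ω₁) = (0.003026, 0.256366) ; Y_{7,1}(Ω₂) = (0.017296, -0.131775) ; Δ = (0.033835, 0.004035)
  [+2]  conj(Y_{7,2})(Ω₁) = (-0.200592, 0.004736) ; Y_{7,2}(Ω₂) = (-0.351473, -0.093884) ; Δ = (0.070947, 0.017168)
  [+3]  conj(Y_{7,3})(Ω₁) = (0.011732, 0.331162) ; Y_{7,3}(Ω₂) = (-0.011268, 0.027294) ; Δ = (-0.009171, -0.003411)
  [+4]  conj(Y_{7,4})(Ω₁) = (-0.042385, 0.002003) ; Y_{7,4}(Ω₂) = (-0.317292, -0.182532) ; Δ = (0.013814, 0.007101)
  [+5]  conj(Y_{7,5})(Ω₁) = (0.023517, 0.398013) ; Y_{7,5}(Ω₂) = (-0.261251, 0.341843) ; Δ = (-0.142202, -0.095942)
  [+6]  conj(Y_{7,6})(Ω₁) = (0.396365, -0.028118) ; Y_{7,6}(Ω₂) = (0.181896, 0.181050) ; Δ = (0.077188, 0.066647)
  [+7]  conj(Y_{7,7})(Ω₁) = (-0.015322, -0.185018) ; Y_{7,7}(Ω₂) = (0.066659, -0.051438) ; Δ = (-0.010538, -0.011545)
Total Σ_m = (0.145303, 0.000000). Multiply by 0.837758: (0.121729, 0.000000). P_7(cos γ) = 0.121729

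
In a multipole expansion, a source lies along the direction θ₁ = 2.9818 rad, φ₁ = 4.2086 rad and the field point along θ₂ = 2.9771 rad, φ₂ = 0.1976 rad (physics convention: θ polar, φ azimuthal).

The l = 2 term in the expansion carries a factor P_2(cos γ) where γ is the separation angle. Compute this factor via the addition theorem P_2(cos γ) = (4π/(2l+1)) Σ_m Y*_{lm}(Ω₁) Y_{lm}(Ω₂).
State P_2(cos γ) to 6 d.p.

0.874121

Summing Y*_{l m}(θ₁,φ₁)·Y_{l m}(θ₂,φ₂) over m ∈ [−2, 2]; prefactor 4π/(2·2+1) = 2.513274:
  m=-2: (-0.005221, 0.008269) × (0.009559, -0.003988) = (-0.000017, 0.000100)  (running Σ = (-0.000017, 0.000100))
  m=-1: (0.058585, 0.106279) × (-0.122370, 0.024500) = (-0.009773, -0.011570)  (running Σ = (-0.009790, -0.011470))
  m=0: (0.606829, -0.000000) × (0.605412, 0.000000) = (0.367381, 0.000000)  (running Σ = (0.357591, -0.011470))
  m=1: (-0.058585, 0.106279) × (0.122370, 0.024500) = (-0.009773, 0.011570)  (running Σ = (0.347819, 0.000100))
  m=2: (-0.005221, -0.008269) × (0.009559, 0.003988) = (-0.000017, -0.000100)  (running Σ = (0.347802, 0.000000))
Σ over m = (0.347802, 0.000000); ×(4π/5) → (0.874121, 0.000000). Real part: 0.874121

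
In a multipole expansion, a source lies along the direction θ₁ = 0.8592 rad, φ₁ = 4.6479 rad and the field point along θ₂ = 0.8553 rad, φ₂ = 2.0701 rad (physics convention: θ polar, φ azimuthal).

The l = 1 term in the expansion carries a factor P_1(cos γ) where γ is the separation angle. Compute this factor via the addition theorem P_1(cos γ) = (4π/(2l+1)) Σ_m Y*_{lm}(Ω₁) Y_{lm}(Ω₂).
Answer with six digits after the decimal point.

-0.054745

Term-by-term m-sum for l=1 (normalisation 4π/3 = 4.188790):
  [-1]  conj(Y_{1,-1})(Ω₁) = -0.01686 - 0.26111j ; Y_{1,-1}(Ω₂) = -0.12486 - 0.22893j ; Δ = -0.05767 + 0.03646j
  [+0]  conj(Y_{1,0})(Ω₁) = 0.31908 + 0.00000j ; Y_{1,0}(Ω₂) = 0.32052 + 0.00000j ; Δ = 0.10227 + 0.00000j
  [+1]  conj(Y_{1,1})(Ω₁) = 0.01686 - 0.26111j ; Y_{1,1}(Ω₂) = 0.12486 - 0.22893j ; Δ = -0.05767 - 0.03646j
Total Σ_m = -0.01307 + 0.00000j. Multiply by 4.188790: -0.05475 + 0.00000j. P_1(cos γ) = -0.054745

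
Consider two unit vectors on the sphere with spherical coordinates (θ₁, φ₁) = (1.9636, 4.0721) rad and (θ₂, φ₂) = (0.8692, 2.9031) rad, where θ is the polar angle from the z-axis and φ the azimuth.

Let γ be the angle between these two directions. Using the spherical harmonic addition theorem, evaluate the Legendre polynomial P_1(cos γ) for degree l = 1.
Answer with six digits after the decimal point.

Summing Y*_{l m}(θ₁,φ₁)·Y_{l m}(θ₂,φ₂) over m ∈ [−1, 1]; prefactor 4π/(2·1+1) = 4.188790:
  m=-1: Y*=-0.190687-0.255959i  Y=-0.256423-0.062342i  product +0.032940+0.077522i
  m=+0: Y*=-0.187027-0.000000i  Y=+0.315363+0.000000i  product -0.058981-0.000000i
  m=+1: Y*=+0.190687-0.255959i  Y=+0.256423-0.062342i  product +0.032940-0.077522i
Accumulated sum +0.006898+0.000000i; after 4π/(2l+1) scaling, +0.028896+0.000000i ⇒ P_1 = 0.028896

0.028896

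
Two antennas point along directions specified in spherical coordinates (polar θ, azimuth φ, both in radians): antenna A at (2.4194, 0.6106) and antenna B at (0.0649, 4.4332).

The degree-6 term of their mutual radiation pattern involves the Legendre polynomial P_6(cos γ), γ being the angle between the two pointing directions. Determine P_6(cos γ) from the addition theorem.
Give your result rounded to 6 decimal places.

-0.360260

Expand P_6 via completeness: Σ_{m} conj(Y_{6,m}) at Ω₁ times Y_{6,m} at Ω₂ —
  m=-6: -0.03494 - 0.02010j × 0.00000 - 0.00000j = -0.00000 + 0.00000j  (running Σ = -0.00000 + 0.00000j)
  m=-5: 0.15787 - 0.01402j × -0.00000 + 0.00000j = -0.00000 + 0.00000j  (running Σ = -0.00000 + 0.00000j)
  m=-4: -0.27078 + 0.22770j × 0.00003 + 0.00006j = -0.00002 - 0.00001j  (running Σ = -0.00002 - 0.00001j)
  m=-3: 0.11634 - 0.43558j × 0.00105 - 0.00094j = -0.00029 - 0.00057j  (running Σ = -0.00031 - 0.00058j)
  m=-2: 0.06467 + 0.17739j × -0.01836 - 0.01147j = 0.00085 - 0.00400j  (running Σ = 0.00054 - 0.00457j)
  m=-1: 0.23937 + 0.16751j × -0.05767 + 0.20117j = -0.04750 + 0.03849j  (running Σ = -0.04697 + 0.03392j)
  m=0: -0.28661 + 0.00000j × 0.97261 + 0.00000j = -0.27876 + 0.00000j  (running Σ = -0.32572 + 0.03392j)
  m=1: -0.23937 + 0.16751j × 0.05767 + 0.20117j = -0.04750 - 0.03849j  (running Σ = -0.37323 - 0.00457j)
  m=2: 0.06467 - 0.17739j × -0.01836 + 0.01147j = 0.00085 + 0.00400j  (running Σ = -0.37238 - 0.00058j)
  m=3: -0.11634 - 0.43558j × -0.00105 - 0.00094j = -0.00029 + 0.00057j  (running Σ = -0.37267 - 0.00001j)
  m=4: -0.27078 - 0.22770j × 0.00003 - 0.00006j = -0.00002 + 0.00001j  (running Σ = -0.37269 + 0.00000j)
  m=5: -0.15787 - 0.01402j × 0.00000 + 0.00000j = -0.00000 - 0.00000j  (running Σ = -0.37269 + 0.00000j)
  m=6: -0.03494 + 0.02010j × 0.00000 + 0.00000j = -0.00000 - 0.00000j  (running Σ = -0.37269 + 0.00000j)
Total Σ_m = -0.37269 + 0.00000j. Multiply by 0.966644: -0.36026 + 0.00000j. P_6(cos γ) = -0.360260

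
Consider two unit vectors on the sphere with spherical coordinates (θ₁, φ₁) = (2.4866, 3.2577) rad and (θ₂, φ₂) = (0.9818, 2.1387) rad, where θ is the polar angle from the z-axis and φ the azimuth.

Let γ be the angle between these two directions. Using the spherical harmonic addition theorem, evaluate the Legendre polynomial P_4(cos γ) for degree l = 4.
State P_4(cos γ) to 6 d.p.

Summing Y*_{l m}(θ₁,φ₁)·Y_{l m}(θ₂,φ₂) over m ∈ [−4, 4]; prefactor 4π/(2·4+1) = 1.396263:
  term(m=-4) = -0.00302 - 0.01253j   from Y*(Ω₁)=0.05448 + 0.02729j, Y(Ω₂)=-0.13641 - 0.16168j
  term(m=-3) = 0.08762 + 0.01917j   from Y*(Ω₁)=0.21090 + 0.07658j, Y(Ω₂)=0.39622 - 0.05298j
  term(m=-2) = -0.07013 + 0.08904j   from Y*(Ω₁)=0.41102 + 0.09720j, Y(Ω₂)=-0.11308 + 0.24336j
  term(m=-1) = 0.02568 + 0.05292j   from Y*(Ω₁)=0.31838 + 0.03713j, Y(Ω₂)=0.09870 + 0.15470j
  term(m=+0) = 0.06623 + 0.00000j   from Y*(Ω₁)=-0.21406 + 0.00000j, Y(Ω₂)=-0.30941 + 0.00000j
  term(m=+1) = 0.02568 - 0.05292j   from Y*(Ω₁)=-0.31838 + 0.03713j, Y(Ω₂)=-0.09870 + 0.15470j
  term(m=+2) = -0.07013 - 0.08904j   from Y*(Ω₁)=0.41102 - 0.09720j, Y(Ω₂)=-0.11308 - 0.24336j
  term(m=+3) = 0.08762 - 0.01917j   from Y*(Ω₁)=-0.21090 + 0.07658j, Y(Ω₂)=-0.39622 - 0.05298j
  term(m=+4) = -0.00302 + 0.01253j   from Y*(Ω₁)=0.05448 - 0.02729j, Y(Ω₂)=-0.13641 + 0.16168j
Total Σ_m = 0.14652 + 0.00000j. Multiply by 1.396263: 0.20458 + 0.00000j. P_4(cos γ) = 0.204585

0.204585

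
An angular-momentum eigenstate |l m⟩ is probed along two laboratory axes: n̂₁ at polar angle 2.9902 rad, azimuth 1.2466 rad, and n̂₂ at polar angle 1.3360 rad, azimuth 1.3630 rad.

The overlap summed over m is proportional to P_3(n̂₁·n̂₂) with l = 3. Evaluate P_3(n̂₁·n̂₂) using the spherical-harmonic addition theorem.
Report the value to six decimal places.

Term-by-term m-sum for l=3 (normalisation 4π/7 = 1.795196):
  term(m=-3) = (0.000516, -0.000188)   from Y*(Ω₁)=(-0.001183, -0.000806), Y(Ω₂)=(-0.224067, 0.311620)
  term(m=-2) = (-0.005028, 0.001192)   from Y*(Ω₁)=(0.018316, -0.013877), Y(Ω₂)=(-0.205748, -0.090796)
  term(m=-1) = (-0.043131, 0.005043)   from Y*(Ω₁)=(0.060339, 0.179551), Y(Ω₂)=(-0.047296, 0.224322)
  term(m=+0) = (0.164890, 0.000000)   from Y*(Ω₁)=(-0.695862, -0.000000), Y(Ω₂)=(-0.236958, 0.000000)
  term(m=+1) = (-0.043131, -0.005043)   from Y*(Ω₁)=(-0.060339, 0.179551), Y(Ω₂)=(0.047296, 0.224322)
  term(m=+2) = (-0.005028, -0.001192)   from Y*(Ω₁)=(0.018316, 0.013877), Y(Ω₂)=(-0.205748, 0.090796)
  term(m=+3) = (0.000516, 0.000188)   from Y*(Ω₁)=(0.001183, -0.000806), Y(Ω₂)=(0.224067, 0.311620)
Σ over m = (0.069603, -0.000000); ×(4π/7) → (0.124952, -0.000000). Real part: 0.124952

0.124952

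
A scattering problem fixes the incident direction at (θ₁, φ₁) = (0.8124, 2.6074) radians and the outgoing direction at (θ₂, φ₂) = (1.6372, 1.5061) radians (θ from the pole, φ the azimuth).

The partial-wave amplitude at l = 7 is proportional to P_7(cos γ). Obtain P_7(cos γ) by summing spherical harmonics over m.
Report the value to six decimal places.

-0.248707

Summing Y*_{l m}(θ₁,φ₁)·Y_{l m}(θ₂,φ₂) over m ∈ [−7, 7]; prefactor 4π/(2·7+1) = 0.837758:
  term(m=-7) = 0.00378 + 0.02588j   from Y*(Ω₁)=0.04391 - 0.02990j, Y(Ω₂)=-0.21544 + 0.44274j
  term(m=-6) = -0.02187 - 0.00736j   from Y*(Ω₁)=-0.18794 + 0.01196j, Y(Ω₂)=0.11340 + 0.04637j
  term(m=-5) = -0.09295 + 0.09134j   from Y*(Ω₁)=0.33950 + 0.17272j, Y(Ω₂)=-0.10875 + 0.32439j
  term(m=-4) = -0.01896 - 0.05976j   from Y*(Ω₁)=-0.23670 - 0.37258j, Y(Ω₂)=0.13731 + 0.03635j
  term(m=-3) = -0.04701 - 0.00770j   from Y*(Ω₁)=0.00508 + 0.15974j, Y(Ω₂)=-0.05749 + 0.29248j
  term(m=-2) = -0.02531 + 0.03459j   from Y*(Ω₁)=-0.13753 + 0.25031j, Y(Ω₂)=0.14881 + 0.01936j
  term(m=-1) = 0.03833 + 0.07555j   from Y*(Ω₁)=0.25912 - 0.15329j, Y(Ω₂)=-0.01819 + 0.28080j
  term(m=+0) = 0.03112 + 0.00000j   from Y*(Ω₁)=0.20422 + 0.00000j, Y(Ω₂)=0.15236 + 0.00000j
  term(m=+1) = 0.03833 - 0.07555j   from Y*(Ω₁)=-0.25912 - 0.15329j, Y(Ω₂)=0.01819 + 0.28080j
  term(m=+2) = -0.02531 - 0.03459j   from Y*(Ω₁)=-0.13753 - 0.25031j, Y(Ω₂)=0.14881 - 0.01936j
  term(m=+3) = -0.04701 + 0.00770j   from Y*(Ω₁)=-0.00508 + 0.15974j, Y(Ω₂)=0.05749 + 0.29248j
  term(m=+4) = -0.01896 + 0.05976j   from Y*(Ω₁)=-0.23670 + 0.37258j, Y(Ω₂)=0.13731 - 0.03635j
  term(m=+5) = -0.09295 - 0.09134j   from Y*(Ω₁)=-0.33950 + 0.17272j, Y(Ω₂)=0.10875 + 0.32439j
  term(m=+6) = -0.02187 + 0.00736j   from Y*(Ω₁)=-0.18794 - 0.01196j, Y(Ω₂)=0.11340 - 0.04637j
  term(m=+7) = 0.00378 - 0.02588j   from Y*(Ω₁)=-0.04391 - 0.02990j, Y(Ω₂)=0.21544 + 0.44274j
Total Σ_m = -0.29687 - 0.00000j. Multiply by 0.837758: -0.24871 - 0.00000j. P_7(cos γ) = -0.248707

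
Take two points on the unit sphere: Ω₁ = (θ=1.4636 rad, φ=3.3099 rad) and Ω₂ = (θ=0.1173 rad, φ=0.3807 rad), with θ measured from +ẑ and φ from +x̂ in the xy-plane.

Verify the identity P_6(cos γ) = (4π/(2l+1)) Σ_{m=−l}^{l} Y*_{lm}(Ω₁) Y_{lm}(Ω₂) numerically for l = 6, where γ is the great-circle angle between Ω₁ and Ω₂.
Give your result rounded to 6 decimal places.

Term-by-term m-sum for l=6 (normalisation 4π/13 = 0.966644):
  term(m=-6) = 0.00000 - 0.00000j   from Y*(Ω₁)=0.24827 + 0.39516j, Y(Ω₂)=-0.00000 - 0.00000j
  term(m=-5) = -0.00000 + 0.00001j   from Y*(Ω₁)=-0.11592 - 0.12972j, Y(Ω₂)=-0.00001 - 0.00003j
  term(m=-4) = -0.00013 + 0.00015j   from Y*(Ω₁)=-0.23826 - 0.19002j, Y(Ω₂)=0.00003 - 0.00066j
  term(m=-3) = 0.00129 - 0.00095j   from Y*(Ω₁)=0.17231 + 0.09524j, Y(Ω₂)=0.00338 - 0.00740j
  term(m=-2) = 0.01603 - 0.00725j   from Y*(Ω₁)=0.24259 + 0.08489j, Y(Ω₂)=0.04956 - 0.04724j
  term(m=-1) = -0.07183 + 0.01549j   from Y*(Ω₁)=-0.20138 - 0.03422j, Y(Ω₂)=0.33399 - 0.13367j
  term(m=+0) = -0.21361 + 0.00000j   from Y*(Ω₁)=-0.24404 + 0.00000j, Y(Ω₂)=0.87531 + 0.00000j
  term(m=+1) = -0.07183 - 0.01549j   from Y*(Ω₁)=0.20138 - 0.03422j, Y(Ω₂)=-0.33399 - 0.13367j
  term(m=+2) = 0.01603 + 0.00725j   from Y*(Ω₁)=0.24259 - 0.08489j, Y(Ω₂)=0.04956 + 0.04724j
  term(m=+3) = 0.00129 + 0.00095j   from Y*(Ω₁)=-0.17231 + 0.09524j, Y(Ω₂)=-0.00338 - 0.00740j
  term(m=+4) = -0.00013 - 0.00015j   from Y*(Ω₁)=-0.23826 + 0.19002j, Y(Ω₂)=0.00003 + 0.00066j
  term(m=+5) = -0.00000 - 0.00001j   from Y*(Ω₁)=0.11592 - 0.12972j, Y(Ω₂)=0.00001 - 0.00003j
  term(m=+6) = 0.00000 + 0.00000j   from Y*(Ω₁)=0.24827 - 0.39516j, Y(Ω₂)=-0.00000 + 0.00000j
Accumulated sum -0.32290 - 0.00000j; after 4π/(2l+1) scaling, -0.31213 - 0.00000j ⇒ P_6 = -0.312132

-0.312132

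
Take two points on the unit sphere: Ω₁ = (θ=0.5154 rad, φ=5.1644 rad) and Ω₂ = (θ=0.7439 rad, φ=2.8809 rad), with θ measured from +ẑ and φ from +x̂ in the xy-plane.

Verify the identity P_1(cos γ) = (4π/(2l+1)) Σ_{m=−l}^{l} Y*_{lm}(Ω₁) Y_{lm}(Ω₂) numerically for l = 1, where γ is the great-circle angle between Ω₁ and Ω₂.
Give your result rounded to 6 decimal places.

0.422004

Term-by-term m-sum for l=1 (normalisation 4π/3 = 4.188790):
  term(m=-1) = -0.026051+0.030143i   from Y*(Ω₁)=+0.074378-0.153186i, Y(Ω₂)=-0.226051-0.060302i
  term(m=+0) = +0.152847+0.000000i   from Y*(Ω₁)=+0.425131-0.000000i, Y(Ω₂)=+0.359530+0.000000i
  term(m=+1) = -0.026051-0.030143i   from Y*(Ω₁)=-0.074378-0.153186i, Y(Ω₂)=+0.226051-0.060302i
Total Σ_m = +0.100746+0.000000i. Multiply by 4.188790: +0.422004+0.000000i. P_1(cos γ) = 0.422004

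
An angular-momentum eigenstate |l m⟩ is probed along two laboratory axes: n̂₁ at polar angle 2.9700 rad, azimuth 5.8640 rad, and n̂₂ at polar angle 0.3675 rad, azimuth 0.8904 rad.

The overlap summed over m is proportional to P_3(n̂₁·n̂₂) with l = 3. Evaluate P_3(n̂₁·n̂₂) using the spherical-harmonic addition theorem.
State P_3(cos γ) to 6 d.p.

-0.489427

Summing Y*_{l m}(θ₁,φ₁)·Y_{l m}(θ₂,φ₂) over m ∈ [−3, 3]; prefactor 4π/(2·3+1) = 1.795196:
  [-3]  conj(Y_{3,-3})(Ω₁) = 0.00064 - 0.00198j ; Y_{3,-3}(Ω₂) = -0.01725 - 0.00877j ; Δ = -0.00003 + 0.00003j
  [-2]  conj(Y_{3,-2})(Ω₁) = -0.01963 + 0.02183j ; Y_{3,-2}(Ω₂) = -0.02566 - 0.12041j ; Δ = 0.00313 + 0.00180j
  [-1]  conj(Y_{3,-1})(Ω₁) = 0.19428 - 0.08657j ; Y_{3,-1}(Ω₂) = 0.24504 - 0.30278j ; Δ = 0.02139 - 0.08003j
  [+0]  conj(Y_{3,0})(Ω₁) = -0.68179 + 0.00000j ; Y_{3,0}(Ω₂) = 0.47174 + 0.00000j ; Δ = -0.32163 + 0.00000j
  [+1]  conj(Y_{3,1})(Ω₁) = -0.19428 - 0.08657j ; Y_{3,1}(Ω₂) = -0.24504 - 0.30278j ; Δ = 0.02139 + 0.08003j
  [+2]  conj(Y_{3,2})(Ω₁) = -0.01963 - 0.02183j ; Y_{3,2}(Ω₂) = -0.02566 + 0.12041j ; Δ = 0.00313 - 0.00180j
  [+3]  conj(Y_{3,3})(Ω₁) = -0.00064 - 0.00198j ; Y_{3,3}(Ω₂) = 0.01725 - 0.00877j ; Δ = -0.00003 - 0.00003j
Total Σ_m = -0.27263 + 0.00000j. Multiply by 1.795196: -0.48943 + 0.00000j. P_3(cos γ) = -0.489427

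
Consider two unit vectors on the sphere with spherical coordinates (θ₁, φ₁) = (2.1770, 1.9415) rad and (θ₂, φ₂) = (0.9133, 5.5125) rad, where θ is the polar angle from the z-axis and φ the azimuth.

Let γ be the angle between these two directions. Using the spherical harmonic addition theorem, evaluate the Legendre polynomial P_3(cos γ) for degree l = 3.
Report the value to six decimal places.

-0.664557

Addition theorem: P_3(cos γ) = (4π/7) Σ_m Y*_{lm}(Ω₁) Y_{lm}(Ω₂), m = −3…3:
  m=-3: +0.207640-0.102535i × -0.139703+0.152614i = -0.013360+0.046013i  (running Σ = -0.013360+0.046013i)
  m=-2: +0.290037+0.265579i × +0.011513+0.391133i = -0.100538+0.116501i  (running Σ = -0.113897+0.162514i)
  m=-1: -0.059952+0.154247i × +0.159196+0.154579i = -0.033387+0.015288i  (running Σ = -0.147285+0.177802i)
  m=0: +0.292757-0.000000i × -0.258293+0.000000i = -0.075617+0.000000i  (running Σ = -0.222902+0.177802i)
  m=1: +0.059952+0.154247i × -0.159196+0.154579i = -0.033387-0.015288i  (running Σ = -0.256289+0.162514i)
  m=2: +0.290037-0.265579i × +0.011513-0.391133i = -0.100538-0.116501i  (running Σ = -0.356827+0.046013i)
  m=3: -0.207640-0.102535i × +0.139703+0.152614i = -0.013360-0.046013i  (running Σ = -0.370187+0.000000i)
Σ over m = -0.370187+0.000000i; ×(4π/7) → -0.664557+0.000000i. Real part: -0.664557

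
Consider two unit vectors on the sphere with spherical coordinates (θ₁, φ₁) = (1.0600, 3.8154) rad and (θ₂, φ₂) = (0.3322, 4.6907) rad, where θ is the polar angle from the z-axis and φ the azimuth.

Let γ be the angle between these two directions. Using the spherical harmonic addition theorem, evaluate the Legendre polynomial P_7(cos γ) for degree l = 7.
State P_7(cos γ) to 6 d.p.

0.282889

Term-by-term m-sum for l=7 (normalisation 4π/15 = 0.837758):
  [-7]  conj(Y_{7,-7})(Ω₁) = -0.00082 + 0.19224j ; Y_{7,-7}(Ω₂) = 0.00003 - 0.00019j ; Δ = 0.00004 + 0.00001j
  [-6]  conj(Y_{7,-6})(Ω₁) = -0.25018 - 0.31608j ; Y_{7,-6}(Ω₂) = -0.00211 - 0.00028j ; Δ = 0.00044 + 0.00074j
  [-5]  conj(Y_{7,-5})(Ω₁) = 0.38051 + 0.08807j ; Y_{7,-5}(Ω₂) = -0.00156 + 0.01429j ; Δ = -0.00185 + 0.00530j
  [-4]  conj(Y_{7,-4})(Ω₁) = -0.02004 + 0.00959j ; Y_{7,-4}(Ω₂) = 0.06737 + 0.00586j ; Δ = -0.00141 + 0.00053j
  [-3]  conj(Y_{7,-3})(Ω₁) = -0.14733 + 0.30450j ; Y_{7,-3}(Ω₂) = 0.01453 - 0.22293j ; Δ = 0.06574 + 0.03727j
  [-2]  conj(Y_{7,-2})(Ω₁) = -0.04022 - 0.17719j ; Y_{7,-2}(Ω₂) = -0.48560 - 0.02108j ; Δ = 0.01579 + 0.08689j
  [-1]  conj(Y_{7,-1})(Ω₁) = -0.21105 - 0.16852j ; Y_{7,-1}(Ω₂) = -0.01197 + 0.55182j ; Δ = 0.09552 - 0.11444j
  [+0]  conj(Y_{7,0})(Ω₁) = 0.21887 + 0.00000j ; Y_{7,0}(Ω₂) = -0.04970 + 0.00000j ; Δ = -0.01088 + 0.00000j
  [+1]  conj(Y_{7,1})(Ω₁) = 0.21105 - 0.16852j ; Y_{7,1}(Ω₂) = 0.01197 + 0.55182j ; Δ = 0.09552 + 0.11444j
  [+2]  conj(Y_{7,2})(Ω₁) = -0.04022 + 0.17719j ; Y_{7,2}(Ω₂) = -0.48560 + 0.02108j ; Δ = 0.01579 - 0.08689j
  [+3]  conj(Y_{7,3})(Ω₁) = 0.14733 + 0.30450j ; Y_{7,3}(Ω₂) = -0.01453 - 0.22293j ; Δ = 0.06574 - 0.03727j
  [+4]  conj(Y_{7,4})(Ω₁) = -0.02004 - 0.00959j ; Y_{7,4}(Ω₂) = 0.06737 - 0.00586j ; Δ = -0.00141 - 0.00053j
  [+5]  conj(Y_{7,5})(Ω₁) = -0.38051 + 0.08807j ; Y_{7,5}(Ω₂) = 0.00156 + 0.01429j ; Δ = -0.00185 - 0.00530j
  [+6]  conj(Y_{7,6})(Ω₁) = -0.25018 + 0.31608j ; Y_{7,6}(Ω₂) = -0.00211 + 0.00028j ; Δ = 0.00044 - 0.00074j
  [+7]  conj(Y_{7,7})(Ω₁) = 0.00082 + 0.19224j ; Y_{7,7}(Ω₂) = -0.00003 - 0.00019j ; Δ = 0.00004 - 0.00001j
Σ over m = 0.33767 - 0.00000j; ×(4π/15) → 0.28289 - 0.00000j. Real part: 0.282889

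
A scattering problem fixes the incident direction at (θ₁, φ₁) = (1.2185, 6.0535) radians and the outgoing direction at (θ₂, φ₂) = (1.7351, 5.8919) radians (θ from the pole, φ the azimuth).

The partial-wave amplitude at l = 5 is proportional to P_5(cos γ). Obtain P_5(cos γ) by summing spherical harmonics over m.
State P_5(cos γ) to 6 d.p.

-0.258437

Expand P_5 via completeness: Σ_{m} conj(Y_{5,m}) at Ω₁ times Y_{5,m} at Ω₂ —
  m=-5: Y*=0.13858 - 0.30836j  Y=-0.16314 + 0.40186j  product 0.10131 + 0.10600j
  m=-4: Y*=0.23850 - 0.31239j  Y=-0.00129 - 0.22739j  product -0.07134 - 0.05383j
  m=-3: Y*=0.01580 - 0.01301j  Y=-0.09749 - 0.23257j  product -0.00457 - 0.00241j
  m=-2: Y*=-0.29682 + 0.14683j  Y=0.17595 + 0.17496j  product -0.07792 - 0.02610j
  m=-1: Y*=-0.10806 + 0.02527j  Y=0.18708 + 0.07718j  product -0.02217 - 0.00361j
  m=+0: Y*=0.30503 + 0.00000j  Y=-0.25197 + 0.00000j  product -0.07686 + 0.00000j
  m=+1: Y*=0.10806 + 0.02527j  Y=-0.18708 + 0.07718j  product -0.02217 + 0.00361j
  m=+2: Y*=-0.29682 - 0.14683j  Y=0.17595 - 0.17496j  product -0.07792 + 0.02610j
  m=+3: Y*=-0.01580 - 0.01301j  Y=0.09749 - 0.23257j  product -0.00457 + 0.00241j
  m=+4: Y*=0.23850 + 0.31239j  Y=-0.00129 + 0.22739j  product -0.07134 + 0.05383j
  m=+5: Y*=-0.13858 - 0.30836j  Y=0.16314 + 0.40186j  product 0.10131 - 0.10600j
Accumulated sum -0.22622 + 0.00000j; after 4π/(2l+1) scaling, -0.25844 + 0.00000j ⇒ P_5 = -0.258437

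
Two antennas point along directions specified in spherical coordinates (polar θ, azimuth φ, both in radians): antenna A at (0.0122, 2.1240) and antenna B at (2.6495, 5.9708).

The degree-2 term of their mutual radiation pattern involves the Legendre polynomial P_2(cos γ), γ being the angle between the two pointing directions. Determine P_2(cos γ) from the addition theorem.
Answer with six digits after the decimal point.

0.676616

Term-by-term m-sum for l=2 (normalisation 4π/5 = 2.513274):
  m=-2: -0.00003 - 0.00005j × 0.06994 + 0.05044j = 0.00000 - 0.00000j  (running Σ = 0.00000 - 0.00000j)
  m=-1: -0.00495 + 0.00802j × -0.30613 - 0.09887j = 0.00231 - 0.00197j  (running Σ = 0.00231 - 0.00197j)
  m=0: 0.63064 + 0.00000j × 0.41957 + 0.00000j = 0.26460 + 0.00000j  (running Σ = 0.26691 - 0.00197j)
  m=1: 0.00495 + 0.00802j × 0.30613 - 0.09887j = 0.00231 + 0.00197j  (running Σ = 0.26922 - 0.00000j)
  m=2: -0.00003 + 0.00005j × 0.06994 - 0.05044j = 0.00000 + 0.00000j  (running Σ = 0.26922 + 0.00000j)
Accumulated sum 0.26922 + 0.00000j; after 4π/(2l+1) scaling, 0.67662 + 0.00000j ⇒ P_2 = 0.676616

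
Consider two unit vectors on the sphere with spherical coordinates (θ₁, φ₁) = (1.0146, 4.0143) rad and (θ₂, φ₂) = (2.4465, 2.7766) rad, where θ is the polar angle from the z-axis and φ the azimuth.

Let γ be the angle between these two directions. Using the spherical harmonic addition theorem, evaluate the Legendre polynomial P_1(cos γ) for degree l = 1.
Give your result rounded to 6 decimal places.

Summing Y*_{l m}(θ₁,φ₁)·Y_{l m}(θ₂,φ₂) over m ∈ [−1, 1]; prefactor 4π/(2·1+1) = 4.188790:
  m=-1: Y*=-0.18860 - 0.22478j  Y=-0.20670 - 0.07898j  product 0.02123 + 0.06136j
  m=+0: Y*=0.25796 + 0.00000j  Y=-0.37524 + 0.00000j  product -0.09680 + 0.00000j
  m=+1: Y*=0.18860 - 0.22478j  Y=0.20670 - 0.07898j  product 0.02123 - 0.06136j
Total Σ_m = -0.05434 + 0.00000j. Multiply by 4.188790: -0.22762 + 0.00000j. P_1(cos γ) = -0.227624

-0.227624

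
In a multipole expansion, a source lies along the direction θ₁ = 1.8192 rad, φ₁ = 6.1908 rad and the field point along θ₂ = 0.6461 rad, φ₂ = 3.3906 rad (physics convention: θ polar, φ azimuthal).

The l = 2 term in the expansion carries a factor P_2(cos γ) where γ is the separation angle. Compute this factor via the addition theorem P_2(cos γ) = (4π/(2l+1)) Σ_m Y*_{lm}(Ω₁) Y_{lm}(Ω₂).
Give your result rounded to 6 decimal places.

Term-by-term m-sum for l=2 (normalisation 4π/5 = 2.513274):
  m=-2: 0.35675 - 0.06668j × 0.12301 - 0.06689j = 0.03943 - 0.03206j  (running Σ = 0.03943 - 0.03206j)
  m=-1: -0.18332 + 0.01698j × -0.35993 + 0.09152j = 0.06443 - 0.02289j  (running Σ = 0.10385 - 0.05496j)
  m=0: -0.25820 + 0.00000j × 0.28780 + 0.00000j = -0.07431 + 0.00000j  (running Σ = 0.02954 - 0.05496j)
  m=1: 0.18332 + 0.01698j × 0.35993 + 0.09152j = 0.06443 + 0.02289j  (running Σ = 0.09397 - 0.03206j)
  m=2: 0.35675 + 0.06668j × 0.12301 + 0.06689j = 0.03943 + 0.03206j  (running Σ = 0.13340 + 0.00000j)
Accumulated sum 0.13340 + 0.00000j; after 4π/(2l+1) scaling, 0.33526 + 0.00000j ⇒ P_2 = 0.335264

0.335264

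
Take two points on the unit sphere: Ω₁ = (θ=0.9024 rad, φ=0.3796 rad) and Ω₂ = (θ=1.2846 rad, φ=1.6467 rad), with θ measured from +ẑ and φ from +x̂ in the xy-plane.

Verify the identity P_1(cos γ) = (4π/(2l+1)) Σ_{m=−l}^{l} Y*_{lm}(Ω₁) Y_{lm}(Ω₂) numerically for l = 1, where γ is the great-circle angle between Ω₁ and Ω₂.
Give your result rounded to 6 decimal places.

0.400105

Term-by-term m-sum for l=1 (normalisation 4π/3 = 4.188790):
  [-1]  conj(Y_{1,-1})(Ω₁) = 0.25185 + 0.10047j ; Y_{1,-1}(Ω₂) = -0.02513 - 0.33049j ; Δ = 0.02688 - 0.08576j
  [+0]  conj(Y_{1,0})(Ω₁) = 0.30280 + 0.00000j ; Y_{1,0}(Ω₂) = 0.13794 + 0.00000j ; Δ = 0.04177 + 0.00000j
  [+1]  conj(Y_{1,1})(Ω₁) = -0.25185 + 0.10047j ; Y_{1,1}(Ω₂) = 0.02513 - 0.33049j ; Δ = 0.02688 + 0.08576j
Total Σ_m = 0.09552 + 0.00000j. Multiply by 4.188790: 0.40011 + 0.00000j. P_1(cos γ) = 0.400105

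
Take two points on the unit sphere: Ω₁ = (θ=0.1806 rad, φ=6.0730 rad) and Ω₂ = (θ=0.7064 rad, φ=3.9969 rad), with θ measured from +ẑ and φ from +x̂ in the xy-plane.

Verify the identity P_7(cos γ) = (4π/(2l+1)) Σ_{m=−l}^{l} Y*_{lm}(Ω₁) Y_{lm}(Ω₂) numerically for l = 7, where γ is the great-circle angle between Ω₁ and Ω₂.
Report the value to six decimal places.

Summing Y*_{l m}(θ₁,φ₁)·Y_{l m}(θ₂,φ₂) over m ∈ [−7, 7]; prefactor 4π/(2·7+1) = 0.837758:
  [-7]  conj(Y_{7,-7})(Ω₁) = 0.00000 - 0.00000j ; Y_{7,-7}(Ω₂) = -0.02322 - 0.00708j ; Δ = -0.00000 + 0.00000j
  [-6]  conj(Y_{7,-6})(Ω₁) = 0.00002 - 0.00006j ; Y_{7,-6}(Ω₂) = 0.04335 + 0.09722j ; Δ = 0.00001 - 0.00000j
  [-5]  conj(Y_{7,-5})(Ω₁) = 0.00039 - 0.00069j ; Y_{7,-5}(Ω₂) = 0.11643 - 0.25000j ; Δ = -0.00013 - 0.00018j
  [-4]  conj(Y_{7,-4})(Ω₁) = 0.00480 - 0.00536j ; Y_{7,-4}(Ω₂) = -0.43079 + 0.12371j ; Δ = -0.00140 + 0.00290j
  [-3]  conj(Y_{7,-3})(Ω₁) = 0.03783 - 0.02761j ; Y_{7,-3}(Ω₂) = 0.32214 + 0.20907j ; Δ = 0.01796 - 0.00099j
  [-2]  conj(Y_{7,-2})(Ω₁) = 0.19254 - 0.08607j ; Y_{7,-2}(Ω₂) = 0.00537 + 0.03818j ; Δ = 0.00432 + 0.00689j
  [-1]  conj(Y_{7,-1})(Ω₁) = 0.57082 - 0.12178j ; Y_{7,-1}(Ω₂) = 0.25855 - 0.29748j ; Δ = 0.11136 - 0.20129j
  [+0]  conj(Y_{7,0})(Ω₁) = 0.64722 + 0.00000j ; Y_{7,0}(Ω₂) = -0.08559 + 0.00000j ; Δ = -0.05539 + 0.00000j
  [+1]  conj(Y_{7,1})(Ω₁) = -0.57082 - 0.12178j ; Y_{7,1}(Ω₂) = -0.25855 - 0.29748j ; Δ = 0.11136 + 0.20129j
  [+2]  conj(Y_{7,2})(Ω₁) = 0.19254 + 0.08607j ; Y_{7,2}(Ω₂) = 0.00537 - 0.03818j ; Δ = 0.00432 - 0.00689j
  [+3]  conj(Y_{7,3})(Ω₁) = -0.03783 - 0.02761j ; Y_{7,3}(Ω₂) = -0.32214 + 0.20907j ; Δ = 0.01796 + 0.00099j
  [+4]  conj(Y_{7,4})(Ω₁) = 0.00480 + 0.00536j ; Y_{7,4}(Ω₂) = -0.43079 - 0.12371j ; Δ = -0.00140 - 0.00290j
  [+5]  conj(Y_{7,5})(Ω₁) = -0.00039 - 0.00069j ; Y_{7,5}(Ω₂) = -0.11643 - 0.25000j ; Δ = -0.00013 + 0.00018j
  [+6]  conj(Y_{7,6})(Ω₁) = 0.00002 + 0.00006j ; Y_{7,6}(Ω₂) = 0.04335 - 0.09722j ; Δ = 0.00001 + 0.00000j
  [+7]  conj(Y_{7,7})(Ω₁) = -0.00000 - 0.00000j ; Y_{7,7}(Ω₂) = 0.02322 - 0.00708j ; Δ = -0.00000 - 0.00000j
Σ over m = 0.20883 - 0.00000j; ×(4π/15) → 0.17495 - 0.00000j. Real part: 0.174948

0.174948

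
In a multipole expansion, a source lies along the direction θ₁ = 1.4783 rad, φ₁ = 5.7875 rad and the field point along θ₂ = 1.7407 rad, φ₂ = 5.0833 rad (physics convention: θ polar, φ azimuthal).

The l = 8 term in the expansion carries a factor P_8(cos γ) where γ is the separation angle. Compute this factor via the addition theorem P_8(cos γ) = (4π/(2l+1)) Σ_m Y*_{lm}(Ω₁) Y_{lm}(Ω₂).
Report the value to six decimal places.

0.249508

Addition theorem: P_8(cos γ) = (4π/17) Σ_m Y*_{lm}(Ω₁) Y_{lm}(Ω₂), m = −8…8:
  term(m=-8) = 0.18204 - 0.13827j   from Y*(Ω₁)=-0.33837 + 0.36548j, Y(Ω₂)=-0.45201 - 0.07959j
  term(m=-7) = -0.01253 + 0.05684j   from Y*(Ω₁)=-0.17494 + 0.05957j, Y(Ω₂)=0.16334 - 0.26929j
  term(m=-6) = -0.02951 - 0.05571j   from Y*(Ω₁)=0.31544 + 0.05333j, Y(Ω₂)=-0.11999 - 0.15633j
  term(m=-5) = 0.06448 + 0.02571j   from Y*(Ω₁)=0.16639 + 0.12998j, Y(Ω₂)=0.31564 - 0.09205j
  term(m=-4) = -0.02440 + 0.00822j   from Y*(Ω₁)=-0.10424 - 0.23857j, Y(Ω₂)=0.00861 - 0.09851j
  term(m=-3) = 0.03696 - 0.06141j   from Y*(Ω₁)=0.01853 - 0.22072j, Y(Ω₂)=0.29025 + 0.14310j
  term(m=-2) = 0.00201 + 0.01226j   from Y*(Ω₁)=-0.12761 + 0.19502j, Y(Ω₂)=0.03928 - 0.03600j
  term(m=-1) = -0.05473 - 0.04650j   from Y*(Ω₁)=-0.19828 + 0.10722j, Y(Ω₂)=0.11548 + 0.29693j
  term(m=+0) = 0.00892 + 0.00000j   from Y*(Ω₁)=0.22488 + 0.00000j, Y(Ω₂)=0.03966 + 0.00000j
  term(m=+1) = -0.05473 + 0.04650j   from Y*(Ω₁)=0.19828 + 0.10722j, Y(Ω₂)=-0.11548 + 0.29693j
  term(m=+2) = 0.00201 - 0.01226j   from Y*(Ω₁)=-0.12761 - 0.19502j, Y(Ω₂)=0.03928 + 0.03600j
  term(m=+3) = 0.03696 + 0.06141j   from Y*(Ω₁)=-0.01853 - 0.22072j, Y(Ω₂)=-0.29025 + 0.14310j
  term(m=+4) = -0.02440 - 0.00822j   from Y*(Ω₁)=-0.10424 + 0.23857j, Y(Ω₂)=0.00861 + 0.09851j
  term(m=+5) = 0.06448 - 0.02571j   from Y*(Ω₁)=-0.16639 + 0.12998j, Y(Ω₂)=-0.31564 - 0.09205j
  term(m=+6) = -0.02951 + 0.05571j   from Y*(Ω₁)=0.31544 - 0.05333j, Y(Ω₂)=-0.11999 + 0.15633j
  term(m=+7) = -0.01253 - 0.05684j   from Y*(Ω₁)=0.17494 + 0.05957j, Y(Ω₂)=-0.16334 - 0.26929j
  term(m=+8) = 0.18204 + 0.13827j   from Y*(Ω₁)=-0.33837 - 0.36548j, Y(Ω₂)=-0.45201 + 0.07959j
Accumulated sum 0.33754 + 0.00000j; after 4π/(2l+1) scaling, 0.24951 + 0.00000j ⇒ P_8 = 0.249508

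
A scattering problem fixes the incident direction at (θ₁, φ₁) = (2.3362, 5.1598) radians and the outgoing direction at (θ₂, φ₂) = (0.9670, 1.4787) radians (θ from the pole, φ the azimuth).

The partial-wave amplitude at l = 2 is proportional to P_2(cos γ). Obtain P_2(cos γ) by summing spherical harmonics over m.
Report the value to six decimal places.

Expand P_2 via completeness: Σ_{m} conj(Y_{2,m}) at Ω₁ times Y_{2,m} at Ω₂ —
  term(m=-2) = +0.024826+0.046345i   from Y*(Ω₁)=-0.125669-0.156689i, Y(Ω₂)=-0.257325-0.047941i
  term(m=-1) = +0.119568+0.071592i   from Y*(Ω₁)=-0.166981+0.347975i, Y(Ω₂)=+0.033207-0.359545i
  term(m=+0) = -0.001440+0.000000i   from Y*(Ω₁)=+0.138783-0.000000i, Y(Ω₂)=-0.010378+0.000000i
  term(m=+1) = +0.119568-0.071592i   from Y*(Ω₁)=+0.166981+0.347975i, Y(Ω₂)=-0.033207-0.359545i
  term(m=+2) = +0.024826-0.046345i   from Y*(Ω₁)=-0.125669+0.156689i, Y(Ω₂)=-0.257325+0.047941i
Total Σ_m = +0.287347+0.000000i. Multiply by 2.513274: +0.722181+0.000000i. P_2(cos γ) = 0.722181

0.722181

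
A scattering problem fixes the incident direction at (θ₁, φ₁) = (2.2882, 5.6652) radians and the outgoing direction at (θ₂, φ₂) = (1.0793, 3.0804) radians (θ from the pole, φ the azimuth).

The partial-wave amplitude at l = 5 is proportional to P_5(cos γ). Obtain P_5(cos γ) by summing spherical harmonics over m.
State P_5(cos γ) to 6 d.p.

Summing Y*_{l m}(θ₁,φ₁)·Y_{l m}(θ₂,φ₂) over m ∈ [−5, 5]; prefactor 4π/(2·5+1) = 1.142397:
  m=-5: -0.112596-0.005823i × -0.235730-0.074463i = +0.026109+0.009757i  (running Σ = +0.026109+0.009757i)
  m=-4: +0.243892+0.193086i × +0.406006+0.101412i = +0.079440+0.103127i  (running Σ = +0.105549+0.112884i)
  m=-3: -0.119504-0.410696i × -0.234149-0.043474i = +0.010127+0.101359i  (running Σ = +0.115676+0.214244i)
  m=-2: -0.061667+0.177243i × -0.204735-0.025182i = +0.017089-0.034735i  (running Σ = +0.132765+0.179509i)
  m=-1: -0.221880+0.157728i × +0.303388+0.018588i = -0.070247+0.043728i  (running Σ = +0.062517+0.223237i)
  m=0: +0.268029-0.000000i × +0.139869+0.000000i = +0.037489+0.000000i  (running Σ = +0.100006+0.223237i)
  m=1: +0.221880+0.157728i × -0.303388+0.018588i = -0.070247-0.043728i  (running Σ = +0.029759+0.179509i)
  m=2: -0.061667-0.177243i × -0.204735+0.025182i = +0.017089+0.034735i  (running Σ = +0.046848+0.214244i)
  m=3: +0.119504-0.410696i × +0.234149-0.043474i = +0.010127-0.101359i  (running Σ = +0.056975+0.112884i)
  m=4: +0.243892-0.193086i × +0.406006-0.101412i = +0.079440-0.103127i  (running Σ = +0.136415+0.009757i)
  m=5: +0.112596-0.005823i × +0.235730-0.074463i = +0.026109-0.009757i  (running Σ = +0.162524+0.000000i)
Total Σ_m = +0.162524+0.000000i. Multiply by 1.142397: +0.185667+0.000000i. P_5(cos γ) = 0.185667

0.185667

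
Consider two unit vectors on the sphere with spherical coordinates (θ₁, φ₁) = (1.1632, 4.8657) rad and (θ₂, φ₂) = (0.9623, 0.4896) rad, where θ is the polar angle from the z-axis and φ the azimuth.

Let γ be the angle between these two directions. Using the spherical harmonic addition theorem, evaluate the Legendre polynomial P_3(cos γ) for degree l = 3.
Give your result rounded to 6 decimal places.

0.032939

Summing Y*_{l m}(θ₁,φ₁)·Y_{l m}(θ₂,φ₂) over m ∈ [−3, 3]; prefactor 4π/(2·3+1) = 1.795196:
  m=-3: (-0.143311, 0.289303) × (0.023467, -0.229274) = (0.062967, 0.039646)  (running Σ = (0.062967, 0.039646))
  m=-2: (-0.325534, -0.103066) × (0.219341, -0.326463) = (-0.105050, 0.083668)  (running Σ = (-0.042083, 0.123315))
  m=-1: (-0.009711, 0.062844) × (0.148329, -0.079041) = (0.003527, 0.010089)  (running Σ = (-0.038557, 0.133404))
  m=0: (-0.327561, -0.000000) × (-0.291432, 0.000000) = (0.095462, 0.000000)  (running Σ = (0.056905, 0.133404))
  m=1: (0.009711, 0.062844) × (-0.148329, -0.079041) = (0.003527, -0.010089)  (running Σ = (0.060432, 0.123315))
  m=2: (-0.325534, 0.103066) × (0.219341, 0.326463) = (-0.105050, -0.083668)  (running Σ = (-0.044618, 0.039646))
  m=3: (0.143311, 0.289303) × (-0.023467, -0.229274) = (0.062967, -0.039646)  (running Σ = (0.018349, 0.000000))
Σ over m = (0.018349, 0.000000); ×(4π/7) → (0.032939, 0.000000). Real part: 0.032939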